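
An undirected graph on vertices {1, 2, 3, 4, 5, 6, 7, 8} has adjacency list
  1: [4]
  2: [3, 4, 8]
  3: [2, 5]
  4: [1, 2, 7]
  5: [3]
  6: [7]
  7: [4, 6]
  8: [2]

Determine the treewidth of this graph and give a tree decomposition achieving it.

Treewidth 1.
Bags: B1 = {4, 7}  B2 = {2, 4}  B3 = {6, 7}  B4 = {1, 4}  B5 = {2, 8}  B6 = {2, 3}  B7 = {3, 5}
Tree: B1–B2, B1–B3, B1–B4, B2–B5, B5–B6, B6–B7

Each bag holds 2 vertices, so the decomposition has width 1, which upper-bounds the treewidth. Any graph with an edge has treewidth ≥ 1, and G has the edge 7–4. Therefore the treewidth is 1.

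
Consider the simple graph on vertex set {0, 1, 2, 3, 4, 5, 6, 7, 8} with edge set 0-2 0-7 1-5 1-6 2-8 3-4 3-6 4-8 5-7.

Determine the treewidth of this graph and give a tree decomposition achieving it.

Treewidth 2.
One optimal decomposition is:
Bags: B1 = {2, 4, 8}  B2 = {2, 3, 4}  B3 = {2, 3, 6}  B4 = {1, 2, 6}  B5 = {1, 2, 5}  B6 = {2, 5, 7}  B7 = {0, 2, 7}
Tree: B1–B2, B2–B3, B3–B4, B4–B5, B5–B6, B6–B7

Each bag holds 3 vertices, so the decomposition has width 2, which upper-bounds the treewidth. The edges 2–8–4–3–6–1–5–7–0–2 form a cycle, so G is not a tree and its treewidth is at least 2. Therefore the treewidth is 2.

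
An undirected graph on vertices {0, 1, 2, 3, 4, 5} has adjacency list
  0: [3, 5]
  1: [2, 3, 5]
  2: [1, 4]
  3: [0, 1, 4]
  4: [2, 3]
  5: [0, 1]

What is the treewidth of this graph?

A width-2 tree decomposition is:
Bags: B1 = {0, 3, 5}  B2 = {1, 3, 5}  B3 = {1, 3, 4}  B4 = {1, 2, 4}
Tree: B1–B2, B2–B3, B3–B4
Every bag has size at most 3, so the width is 3 − 1 = 2 and tw(G) ≤ 2. The edges 0–5–1–3–0 form a cycle, so G is not a tree and its treewidth is at least 2. Combining the bounds, tw(G) = 2.

2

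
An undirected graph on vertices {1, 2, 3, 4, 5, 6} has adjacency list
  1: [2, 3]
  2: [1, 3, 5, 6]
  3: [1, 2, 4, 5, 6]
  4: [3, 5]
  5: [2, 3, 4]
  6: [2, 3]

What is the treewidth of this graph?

2

A width-2 tree decomposition is:
Bags: B1 = {2, 3, 5}  B2 = {3, 4, 5}  B3 = {2, 3, 6}  B4 = {1, 2, 3}
Tree: B1–B2, B1–B3, B3–B4
The largest bag has 3 vertices, giving width 2; this decomposition certifies tw(G) ≤ 2. Conversely, {1, 2, 3} is a clique of size 3, and the vertices of any clique must share a bag in every tree decomposition; so some bag has ≥ 3 vertices and tw(G) ≥ 2. Hence tw(G) = 2 exactly.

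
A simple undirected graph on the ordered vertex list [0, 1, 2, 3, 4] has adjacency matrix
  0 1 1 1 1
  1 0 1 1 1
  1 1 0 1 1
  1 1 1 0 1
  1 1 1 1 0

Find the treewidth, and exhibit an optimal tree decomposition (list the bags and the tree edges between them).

Treewidth 4.
Bags: B1 = {0, 1, 2, 3, 4}
Tree: (single bag)

With just one bag of size 5, the width is 5 − 1 = 4, so tw(G) ≤ 4. On the other hand G contains the 5-clique {0, 1, 2, 3, 4}. A clique must lie in a single bag of any decomposition, so no decomposition can have width below 4. The upper and lower bounds meet at 4, so that is the treewidth.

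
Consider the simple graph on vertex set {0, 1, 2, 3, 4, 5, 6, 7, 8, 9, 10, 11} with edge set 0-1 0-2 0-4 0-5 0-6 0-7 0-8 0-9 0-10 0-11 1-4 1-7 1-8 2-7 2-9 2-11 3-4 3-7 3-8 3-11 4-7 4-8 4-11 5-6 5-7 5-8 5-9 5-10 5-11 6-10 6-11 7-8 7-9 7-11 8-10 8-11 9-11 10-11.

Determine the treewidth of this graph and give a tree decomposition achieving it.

Every bag has size at most 5, so the width is 5 − 1 = 4 and tw(G) ≤ 4. For the lower bound, the 5 vertices {0, 1, 4, 7, 8} are pairwise adjacent, and any tree decomposition puts a clique entirely inside one bag — forcing width ≥ 4. Hence tw(G) = 4 exactly.

Treewidth 4.
One such decomposition:
Bags: B1 = {0, 4, 7, 8, 11}  B2 = {0, 5, 7, 8, 11}  B3 = {3, 4, 7, 8, 11}  B4 = {0, 5, 8, 10, 11}  B5 = {0, 5, 7, 9, 11}  B6 = {0, 2, 7, 9, 11}  B7 = {0, 1, 4, 7, 8}  B8 = {0, 5, 6, 10, 11}
Tree: B1–B2, B1–B3, B2–B4, B2–B5, B5–B6, B1–B7, B4–B8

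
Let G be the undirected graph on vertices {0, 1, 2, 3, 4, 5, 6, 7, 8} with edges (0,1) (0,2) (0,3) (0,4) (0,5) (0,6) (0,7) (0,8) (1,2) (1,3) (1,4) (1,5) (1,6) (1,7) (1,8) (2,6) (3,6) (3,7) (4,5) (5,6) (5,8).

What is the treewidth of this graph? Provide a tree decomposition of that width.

Every bag has size at most 4, so the width is 4 − 1 = 3 and tw(G) ≤ 3. On the other hand G contains the 4-clique {0, 1, 2, 6}. A clique must lie in a single bag of any decomposition, so no decomposition can have width below 3. Combining the bounds, tw(G) = 3.

Treewidth 3.
Bags: B1 = {0, 1, 3, 7}  B2 = {0, 1, 3, 6}  B3 = {0, 1, 5, 6}  B4 = {0, 1, 5, 8}  B5 = {0, 1, 2, 6}  B6 = {0, 1, 4, 5}
Tree: B1–B2, B2–B3, B3–B4, B3–B5, B3–B6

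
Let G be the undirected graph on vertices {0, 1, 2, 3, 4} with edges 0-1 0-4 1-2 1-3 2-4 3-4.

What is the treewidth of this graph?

2

A width-2 tree decomposition is:
Bags: B1 = {0, 1, 4}  B2 = {1, 2, 4}  B3 = {1, 3, 4}
Tree: B1–B2, B2–B3
Each bag holds 3 vertices, so the decomposition has width 2, which upper-bounds the treewidth. For the lower bound, G contains the cycle 0–1–2–4–0, so G is not a forest; only forests have treewidth ≤ 1, hence tw(G) ≥ 2. The upper and lower bounds meet at 2, so that is the treewidth.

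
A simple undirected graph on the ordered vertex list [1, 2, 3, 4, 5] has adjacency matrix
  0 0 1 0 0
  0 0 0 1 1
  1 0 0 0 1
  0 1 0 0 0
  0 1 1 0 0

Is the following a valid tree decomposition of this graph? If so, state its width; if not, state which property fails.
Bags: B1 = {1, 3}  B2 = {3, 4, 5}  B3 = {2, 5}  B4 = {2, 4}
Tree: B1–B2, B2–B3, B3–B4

A tree decomposition must satisfy three properties: every vertex lies in some bag; for every edge, both endpoints lie together in some bag; and for every vertex, the bags containing it form a connected subtree. Here bags containing vertex 4 are not connected in the tree, so the decomposition is invalid.

No — bags containing vertex 4 are not connected in the tree.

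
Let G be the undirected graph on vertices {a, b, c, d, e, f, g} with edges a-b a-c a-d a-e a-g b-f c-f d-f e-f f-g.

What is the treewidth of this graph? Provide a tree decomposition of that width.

Treewidth 2.
One such decomposition:
Bags: B1 = {a, c, f}  B2 = {a, f, g}  B3 = {a, b, f}  B4 = {a, e, f}  B5 = {a, d, f}
Tree: B1–B2, B2–B3, B3–B4, B4–B5

Each bag holds 3 vertices, so the decomposition has width 2, which upper-bounds the treewidth. The edges f–c–a–g–f form a cycle, so G is not a tree and its treewidth is at least 2. Hence tw(G) = 2 exactly.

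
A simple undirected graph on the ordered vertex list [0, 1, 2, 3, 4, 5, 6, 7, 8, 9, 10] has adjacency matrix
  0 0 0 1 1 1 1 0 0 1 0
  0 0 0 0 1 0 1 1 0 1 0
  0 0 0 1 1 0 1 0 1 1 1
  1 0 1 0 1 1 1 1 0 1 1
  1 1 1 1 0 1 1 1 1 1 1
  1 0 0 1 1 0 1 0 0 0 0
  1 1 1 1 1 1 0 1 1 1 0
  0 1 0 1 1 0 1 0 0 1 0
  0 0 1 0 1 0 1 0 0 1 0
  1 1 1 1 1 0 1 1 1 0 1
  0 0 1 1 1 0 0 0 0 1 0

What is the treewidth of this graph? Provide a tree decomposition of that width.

The largest bag has 5 vertices, giving width 4; this decomposition certifies tw(G) ≤ 4. On the other hand G contains the 5-clique {2, 3, 4, 9, 10}. A clique must lie in a single bag of any decomposition, so no decomposition can have width below 4. Hence tw(G) = 4 exactly.

Treewidth 4.
One such decomposition:
Bags: B1 = {0, 3, 4, 6, 9}  B2 = {2, 3, 4, 6, 9}  B3 = {2, 3, 4, 9, 10}  B4 = {3, 4, 6, 7, 9}  B5 = {1, 4, 6, 7, 9}  B6 = {0, 3, 4, 5, 6}  B7 = {2, 4, 6, 8, 9}
Tree: B1–B2, B2–B3, B2–B4, B4–B5, B1–B6, B2–B7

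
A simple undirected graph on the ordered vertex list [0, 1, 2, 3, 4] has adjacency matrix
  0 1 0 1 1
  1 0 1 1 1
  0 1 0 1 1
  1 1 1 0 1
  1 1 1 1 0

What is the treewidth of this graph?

3

A width-3 tree decomposition is:
Bags: B1 = {0, 1, 3, 4}  B2 = {1, 2, 3, 4}
Tree: B1–B2
The largest bag has 4 vertices, giving width 3; this decomposition certifies tw(G) ≤ 3. On the other hand G contains the 4-clique {0, 1, 3, 4}. A clique must lie in a single bag of any decomposition, so no decomposition can have width below 3. Therefore the treewidth is 3.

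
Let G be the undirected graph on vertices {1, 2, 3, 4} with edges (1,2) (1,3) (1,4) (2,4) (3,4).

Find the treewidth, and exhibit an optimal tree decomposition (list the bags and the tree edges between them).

Each bag holds 3 vertices, so the decomposition has width 2, which upper-bounds the treewidth. Conversely, {1, 2, 4} is a clique of size 3, and the vertices of any clique must share a bag in every tree decomposition; so some bag has ≥ 3 vertices and tw(G) ≥ 2. Hence tw(G) = 2 exactly.

Treewidth 2.
One optimal decomposition is:
Bags: B1 = {1, 3, 4}  B2 = {1, 2, 4}
Tree: B1–B2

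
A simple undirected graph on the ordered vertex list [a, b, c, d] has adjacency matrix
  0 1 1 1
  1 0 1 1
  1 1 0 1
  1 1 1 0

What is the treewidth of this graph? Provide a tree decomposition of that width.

With just one bag of size 4, the width is 4 − 1 = 3, so tw(G) ≤ 3. On the other hand G contains the 4-clique {a, b, c, d}. A clique must lie in a single bag of any decomposition, so no decomposition can have width below 3. The upper and lower bounds meet at 3, so that is the treewidth.

Treewidth 3.
Bags: B1 = {a, b, c, d}
Tree: (single bag)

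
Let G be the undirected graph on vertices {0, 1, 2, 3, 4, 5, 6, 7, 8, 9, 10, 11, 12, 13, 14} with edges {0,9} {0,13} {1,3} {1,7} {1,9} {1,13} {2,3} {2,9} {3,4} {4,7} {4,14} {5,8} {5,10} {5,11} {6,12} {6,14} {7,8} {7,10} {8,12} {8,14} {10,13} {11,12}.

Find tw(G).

3

A width-3 tree decomposition is:
Bags: B1 = {6, 11, 12, 14}  B2 = {8, 11, 12, 14}  B3 = {5, 8, 11, 14}  B4 = {4, 5, 8, 14}  B5 = {4, 5, 7, 8}  B6 = {4, 5, 7, 10}  B7 = {3, 4, 7, 10}  B8 = {1, 3, 7, 10}  B9 = {1, 3, 10, 13}  B10 = {1, 2, 3, 13}  B11 = {1, 2, 9, 13}  B12 = {0, 2, 9, 13}
Tree: B1–B2, B2–B3, B3–B4, B4–B5, B5–B6, B6–B7, B7–B8, B8–B9, B9–B10, B10–B11, B11–B12
Every bag has size at most 4, so the width is 4 − 1 = 3 and tw(G) ≤ 3. For the lower bound: the 4 vertex sets {6,11,12}, {14}, {8}, {4,5,7,10} are disjoint, each induces a connected subgraph, and every pair is joined by at least one edge of G. Contracting each set to a single vertex therefore yields K_{4} as a minor, and since treewidth is minor-monotone, tw(G) ≥ tw(K_{4}) = 3. Hence tw(G) = 3 exactly.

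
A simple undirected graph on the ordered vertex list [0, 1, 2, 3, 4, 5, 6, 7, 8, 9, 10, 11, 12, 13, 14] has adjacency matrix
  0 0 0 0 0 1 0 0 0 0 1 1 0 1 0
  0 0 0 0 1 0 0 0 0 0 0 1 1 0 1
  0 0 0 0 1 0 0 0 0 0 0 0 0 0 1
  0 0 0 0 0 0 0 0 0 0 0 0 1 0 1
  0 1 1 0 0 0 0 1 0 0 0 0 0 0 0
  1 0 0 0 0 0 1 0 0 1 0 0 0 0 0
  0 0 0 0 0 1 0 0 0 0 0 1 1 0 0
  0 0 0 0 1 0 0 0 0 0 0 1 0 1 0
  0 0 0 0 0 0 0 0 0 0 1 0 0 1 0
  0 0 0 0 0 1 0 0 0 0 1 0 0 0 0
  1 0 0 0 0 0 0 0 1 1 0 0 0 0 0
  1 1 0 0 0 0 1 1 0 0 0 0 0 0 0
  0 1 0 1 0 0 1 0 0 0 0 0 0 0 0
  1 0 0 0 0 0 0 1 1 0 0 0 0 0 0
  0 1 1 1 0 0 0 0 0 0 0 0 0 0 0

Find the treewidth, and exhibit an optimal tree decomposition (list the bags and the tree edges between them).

Each bag holds 4 vertices, so the decomposition has width 3, which upper-bounds the treewidth. For the lower bound: the 4 vertex sets {8,9,10}, {5}, {0}, {6,7,11,13} are disjoint, each induces a connected subgraph, and every pair is joined by at least one edge of G. Contracting each set to a single vertex therefore yields K_{4} as a minor, and since treewidth is minor-monotone, tw(G) ≥ tw(K_{4}) = 3. The upper and lower bounds meet at 3, so that is the treewidth.

Treewidth 3.
Bags: B1 = {5, 8, 9, 10}  B2 = {0, 5, 8, 10}  B3 = {0, 5, 8, 13}  B4 = {0, 5, 6, 13}  B5 = {0, 6, 11, 13}  B6 = {6, 7, 11, 13}  B7 = {6, 7, 11, 12}  B8 = {1, 7, 11, 12}  B9 = {1, 4, 7, 12}  B10 = {1, 3, 4, 12}  B11 = {1, 3, 4, 14}  B12 = {2, 3, 4, 14}
Tree: B1–B2, B2–B3, B3–B4, B4–B5, B5–B6, B6–B7, B7–B8, B8–B9, B9–B10, B10–B11, B11–B12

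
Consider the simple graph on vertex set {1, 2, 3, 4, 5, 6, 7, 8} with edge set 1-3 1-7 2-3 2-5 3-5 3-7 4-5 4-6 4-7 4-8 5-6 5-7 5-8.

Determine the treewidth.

2

A width-2 tree decomposition is:
Bags: B1 = {4, 5, 7}  B2 = {3, 5, 7}  B3 = {4, 5, 8}  B4 = {2, 3, 5}  B5 = {4, 5, 6}  B6 = {1, 3, 7}
Tree: B1–B2, B1–B3, B2–B4, B1–B5, B2–B6
Every bag has size at most 3, so the width is 3 − 1 = 2 and tw(G) ≤ 2. For the lower bound, the 3 vertices {1, 3, 7} are pairwise adjacent, and any tree decomposition puts a clique entirely inside one bag — forcing width ≥ 2. Combining the bounds, tw(G) = 2.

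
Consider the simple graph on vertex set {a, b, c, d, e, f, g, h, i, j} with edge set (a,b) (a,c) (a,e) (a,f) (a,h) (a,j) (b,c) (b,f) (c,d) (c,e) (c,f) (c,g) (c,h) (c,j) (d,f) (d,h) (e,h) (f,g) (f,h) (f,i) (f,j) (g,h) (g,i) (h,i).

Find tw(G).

3

A width-3 tree decomposition is:
Bags: B1 = {a, b, c, f}  B2 = {a, c, f, h}  B3 = {c, f, g, h}  B4 = {f, g, h, i}  B5 = {c, d, f, h}  B6 = {a, c, e, h}  B7 = {a, c, f, j}
Tree: B1–B2, B2–B3, B3–B4, B2–B5, B2–B6, B2–B7
Every bag has size at most 4, so the width is 4 − 1 = 3 and tw(G) ≤ 3. Conversely, {a, c, e, h} is a clique of size 4, and the vertices of any clique must share a bag in every tree decomposition; so some bag has ≥ 4 vertices and tw(G) ≥ 3. Combining the bounds, tw(G) = 3.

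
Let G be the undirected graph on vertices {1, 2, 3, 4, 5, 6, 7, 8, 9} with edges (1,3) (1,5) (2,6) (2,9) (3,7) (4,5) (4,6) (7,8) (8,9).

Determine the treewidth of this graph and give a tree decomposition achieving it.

Treewidth 2.
Bags: B1 = {2, 4, 6}  B2 = {2, 4, 9}  B3 = {4, 8, 9}  B4 = {4, 7, 8}  B5 = {3, 4, 7}  B6 = {1, 3, 4}  B7 = {1, 4, 5}
Tree: B1–B2, B2–B3, B3–B4, B4–B5, B5–B6, B6–B7

The largest bag has 3 vertices, giving width 2; this decomposition certifies tw(G) ≤ 2. For the lower bound, G contains the cycle 4–6–2–9–8–7–3–1–5–4, so G is not a forest; only forests have treewidth ≤ 1, hence tw(G) ≥ 2. Combining the bounds, tw(G) = 2.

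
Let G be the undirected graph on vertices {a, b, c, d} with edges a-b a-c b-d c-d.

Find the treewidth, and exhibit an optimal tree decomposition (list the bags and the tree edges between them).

Treewidth 2.
One optimal decomposition is:
Bags: B1 = {a, c, d}  B2 = {a, b, d}
Tree: B1–B2

Every bag has size at most 3, so the width is 3 − 1 = 2 and tw(G) ≤ 2. Since d–c–a–b–d is a cycle in G, G is not acyclic. Forests are exactly the graphs of treewidth ≤ 1, so tw(G) ≥ 2. The upper and lower bounds meet at 2, so that is the treewidth.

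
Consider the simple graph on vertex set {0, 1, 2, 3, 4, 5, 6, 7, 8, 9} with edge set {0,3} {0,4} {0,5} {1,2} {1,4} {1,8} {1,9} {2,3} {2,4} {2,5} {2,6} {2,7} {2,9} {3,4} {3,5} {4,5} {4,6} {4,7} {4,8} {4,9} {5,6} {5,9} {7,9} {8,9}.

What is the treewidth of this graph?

A width-3 tree decomposition is:
Bags: B1 = {2, 4, 5, 9}  B2 = {1, 2, 4, 9}  B3 = {2, 4, 7, 9}  B4 = {1, 4, 8, 9}  B5 = {2, 3, 4, 5}  B6 = {0, 3, 4, 5}  B7 = {2, 4, 5, 6}
Tree: B1–B2, B2–B3, B2–B4, B1–B5, B5–B6, B1–B7
Every bag has size at most 4, so the width is 4 − 1 = 3 and tw(G) ≤ 3. Conversely, {0, 3, 4, 5} is a clique of size 4, and the vertices of any clique must share a bag in every tree decomposition; so some bag has ≥ 4 vertices and tw(G) ≥ 3. Combining the bounds, tw(G) = 3.

3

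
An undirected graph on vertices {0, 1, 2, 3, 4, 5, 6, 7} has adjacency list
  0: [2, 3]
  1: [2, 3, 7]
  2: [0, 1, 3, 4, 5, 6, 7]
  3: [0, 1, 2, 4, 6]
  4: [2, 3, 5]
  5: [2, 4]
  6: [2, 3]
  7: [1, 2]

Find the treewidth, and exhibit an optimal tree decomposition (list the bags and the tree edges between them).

Each bag holds 3 vertices, so the decomposition has width 2, which upper-bounds the treewidth. On the other hand G contains the 3-clique {0, 2, 3}. A clique must lie in a single bag of any decomposition, so no decomposition can have width below 2. The upper and lower bounds meet at 2, so that is the treewidth.

Treewidth 2.
Bags: B1 = {2, 3, 6}  B2 = {2, 3, 4}  B3 = {1, 2, 3}  B4 = {2, 4, 5}  B5 = {1, 2, 7}  B6 = {0, 2, 3}
Tree: B1–B2, B2–B3, B2–B4, B3–B5, B2–B6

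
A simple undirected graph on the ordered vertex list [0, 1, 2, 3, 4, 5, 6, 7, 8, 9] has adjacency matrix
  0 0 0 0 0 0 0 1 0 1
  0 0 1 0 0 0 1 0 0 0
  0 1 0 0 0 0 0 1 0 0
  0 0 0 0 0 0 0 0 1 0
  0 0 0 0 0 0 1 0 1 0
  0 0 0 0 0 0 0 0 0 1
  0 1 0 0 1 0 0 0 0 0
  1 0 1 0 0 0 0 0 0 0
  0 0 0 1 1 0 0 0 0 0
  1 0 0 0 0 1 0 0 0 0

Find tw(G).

A width-1 tree decomposition is:
Bags: B1 = {5, 9}  B2 = {0, 9}  B3 = {0, 7}  B4 = {2, 7}  B5 = {1, 2}  B6 = {1, 6}  B7 = {4, 6}  B8 = {4, 8}  B9 = {3, 8}
Tree: B1–B2, B2–B3, B3–B4, B4–B5, B5–B6, B6–B7, B7–B8, B8–B9
Each bag holds 2 vertices, so the decomposition has width 1, which upper-bounds the treewidth. Since G has at least one edge (e.g. 5–9), it is not an edgeless graph, so tw(G) ≥ 1. Therefore the treewidth is 1.

1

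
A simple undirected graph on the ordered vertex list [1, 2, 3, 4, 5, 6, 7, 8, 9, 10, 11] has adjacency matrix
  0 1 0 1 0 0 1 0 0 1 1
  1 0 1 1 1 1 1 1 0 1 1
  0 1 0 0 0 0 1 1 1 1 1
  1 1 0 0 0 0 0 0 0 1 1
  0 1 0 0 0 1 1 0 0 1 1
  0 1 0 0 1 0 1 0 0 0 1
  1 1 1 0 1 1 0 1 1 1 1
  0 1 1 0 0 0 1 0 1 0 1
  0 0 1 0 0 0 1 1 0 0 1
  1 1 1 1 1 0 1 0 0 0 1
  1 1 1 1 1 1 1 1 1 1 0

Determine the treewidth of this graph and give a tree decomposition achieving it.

Treewidth 4.
Bags: B1 = {1, 2, 7, 10, 11}  B2 = {2, 5, 7, 10, 11}  B3 = {2, 3, 7, 10, 11}  B4 = {2, 3, 7, 8, 11}  B5 = {2, 5, 6, 7, 11}  B6 = {1, 2, 4, 10, 11}  B7 = {3, 7, 8, 9, 11}
Tree: B1–B2, B1–B3, B3–B4, B2–B5, B1–B6, B4–B7

Every bag has size at most 5, so the width is 5 − 1 = 4 and tw(G) ≤ 4. For the lower bound, the 5 vertices {3, 7, 8, 9, 11} are pairwise adjacent, and any tree decomposition puts a clique entirely inside one bag — forcing width ≥ 4. Combining the bounds, tw(G) = 4.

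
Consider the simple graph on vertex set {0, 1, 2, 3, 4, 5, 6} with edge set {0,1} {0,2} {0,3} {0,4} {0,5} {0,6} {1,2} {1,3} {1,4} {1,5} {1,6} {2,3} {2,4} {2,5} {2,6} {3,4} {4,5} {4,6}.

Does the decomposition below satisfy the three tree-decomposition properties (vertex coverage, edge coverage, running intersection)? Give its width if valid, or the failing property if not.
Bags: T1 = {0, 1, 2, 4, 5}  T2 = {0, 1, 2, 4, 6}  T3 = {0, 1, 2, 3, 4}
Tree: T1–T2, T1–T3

Yes; width 4.

Every vertex of G appears in some bag (union = {0, 1, 2, 3, 4, 5, 6}); every edge is covered by a bag; and for each vertex v the set of bags containing v is connected in the bag tree. The decomposition is therefore valid. The largest bag has 5 vertices, so the width is 4.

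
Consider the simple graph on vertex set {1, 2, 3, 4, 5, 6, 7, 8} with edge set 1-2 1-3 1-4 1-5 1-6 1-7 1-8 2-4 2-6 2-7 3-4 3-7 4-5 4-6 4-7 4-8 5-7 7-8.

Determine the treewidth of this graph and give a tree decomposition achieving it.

Treewidth 3.
Bags: B1 = {1, 4, 7, 8}  B2 = {1, 4, 5, 7}  B3 = {1, 3, 4, 7}  B4 = {1, 2, 4, 7}  B5 = {1, 2, 4, 6}
Tree: B1–B2, B2–B3, B3–B4, B4–B5

Every bag has size at most 4, so the width is 4 − 1 = 3 and tw(G) ≤ 3. For the lower bound, the 4 vertices {1, 2, 4, 6} are pairwise adjacent, and any tree decomposition puts a clique entirely inside one bag — forcing width ≥ 3. The upper and lower bounds meet at 3, so that is the treewidth.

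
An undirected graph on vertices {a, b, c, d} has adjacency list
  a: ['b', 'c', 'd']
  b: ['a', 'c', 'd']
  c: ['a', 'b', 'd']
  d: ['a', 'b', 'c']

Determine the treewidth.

A width-3 tree decomposition is:
Bags: B1 = {a, b, c, d}
Tree: (single bag)
With just one bag of size 4, the width is 4 − 1 = 3, so tw(G) ≤ 3. On the other hand G contains the 4-clique {a, b, c, d}. A clique must lie in a single bag of any decomposition, so no decomposition can have width below 3. Combining the bounds, tw(G) = 3.

3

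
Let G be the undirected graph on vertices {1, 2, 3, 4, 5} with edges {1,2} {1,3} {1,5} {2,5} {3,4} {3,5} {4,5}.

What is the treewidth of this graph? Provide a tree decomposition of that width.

Treewidth 2.
One such decomposition:
Bags: B1 = {1, 3, 5}  B2 = {3, 4, 5}  B3 = {1, 2, 5}
Tree: B1–B2, B1–B3

The largest bag has 3 vertices, giving width 2; this decomposition certifies tw(G) ≤ 2. For the lower bound, the 3 vertices {1, 2, 5} are pairwise adjacent, and any tree decomposition puts a clique entirely inside one bag — forcing width ≥ 2. Hence tw(G) = 2 exactly.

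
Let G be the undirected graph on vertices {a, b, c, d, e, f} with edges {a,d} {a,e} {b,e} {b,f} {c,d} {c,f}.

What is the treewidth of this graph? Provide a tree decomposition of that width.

Every bag has size at most 3, so the width is 3 − 1 = 2 and tw(G) ≤ 2. The edges c–d–a–e–b–f–c form a cycle, so G is not a tree and its treewidth is at least 2. Hence tw(G) = 2 exactly.

Treewidth 2.
One optimal decomposition is:
Bags: B1 = {a, c, d}  B2 = {a, c, e}  B3 = {b, c, e}  B4 = {b, c, f}
Tree: B1–B2, B2–B3, B3–B4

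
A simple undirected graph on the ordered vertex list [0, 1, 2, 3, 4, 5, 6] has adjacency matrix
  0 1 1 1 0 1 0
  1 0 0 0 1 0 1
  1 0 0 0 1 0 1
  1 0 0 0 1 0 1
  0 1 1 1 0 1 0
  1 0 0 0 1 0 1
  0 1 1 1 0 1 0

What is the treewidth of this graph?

3

A width-3 tree decomposition is:
Bags: B1 = {0, 2, 4, 6}  B2 = {0, 3, 4, 6}  B3 = {0, 1, 4, 6}  B4 = {0, 4, 5, 6}
Tree: B1–B2, B2–B3, B3–B4
Each bag holds 4 vertices, so the decomposition has width 3, which upper-bounds the treewidth. For the lower bound: the 4 vertex sets {2,6}, {3,4}, {0}, {1} are disjoint, each induces a connected subgraph, and every pair is joined by at least one edge of G. Contracting each set to a single vertex therefore yields K_{4} as a minor, and since treewidth is minor-monotone, tw(G) ≥ tw(K_{4}) = 3. The upper and lower bounds meet at 3, so that is the treewidth.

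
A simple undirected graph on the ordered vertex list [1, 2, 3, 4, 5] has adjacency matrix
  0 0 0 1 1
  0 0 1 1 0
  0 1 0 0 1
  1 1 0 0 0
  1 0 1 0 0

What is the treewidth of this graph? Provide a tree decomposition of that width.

Each bag holds 3 vertices, so the decomposition has width 2, which upper-bounds the treewidth. Since 2–4–1–5–3–2 is a cycle in G, G is not acyclic. Forests are exactly the graphs of treewidth ≤ 1, so tw(G) ≥ 2. Hence tw(G) = 2 exactly.

Treewidth 2.
One optimal decomposition is:
Bags: B1 = {1, 2, 4}  B2 = {1, 2, 5}  B3 = {2, 3, 5}
Tree: B1–B2, B2–B3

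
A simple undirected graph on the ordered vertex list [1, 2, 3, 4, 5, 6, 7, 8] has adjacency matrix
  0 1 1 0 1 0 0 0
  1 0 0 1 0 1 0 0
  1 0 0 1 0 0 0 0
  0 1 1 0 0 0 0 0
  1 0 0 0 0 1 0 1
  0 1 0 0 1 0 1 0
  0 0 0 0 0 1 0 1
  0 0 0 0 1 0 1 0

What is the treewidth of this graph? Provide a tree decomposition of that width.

The largest bag has 3 vertices, giving width 2; this decomposition certifies tw(G) ≤ 2. Since 3–4–2–1–3 is a cycle in G, G is not acyclic. Forests are exactly the graphs of treewidth ≤ 1, so tw(G) ≥ 2. The upper and lower bounds meet at 2, so that is the treewidth.

Treewidth 2.
Bags: B1 = {1, 3, 4}  B2 = {1, 2, 4}  B3 = {1, 2, 5}  B4 = {2, 5, 6}  B5 = {5, 6, 8}  B6 = {6, 7, 8}
Tree: B1–B2, B2–B3, B3–B4, B4–B5, B5–B6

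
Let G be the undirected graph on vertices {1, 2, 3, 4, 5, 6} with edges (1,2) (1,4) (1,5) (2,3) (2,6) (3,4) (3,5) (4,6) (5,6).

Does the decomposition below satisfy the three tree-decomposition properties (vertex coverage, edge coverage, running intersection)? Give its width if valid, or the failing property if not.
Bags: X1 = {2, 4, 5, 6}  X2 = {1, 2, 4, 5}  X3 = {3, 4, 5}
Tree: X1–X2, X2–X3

A tree decomposition must satisfy three properties: every vertex lies in some bag; for every edge, both endpoints lie together in some bag; and for every vertex, the bags containing it form a connected subtree. Here edge (2,3) lies in no bag, so the decomposition is invalid.

No — edge (2,3) lies in no bag.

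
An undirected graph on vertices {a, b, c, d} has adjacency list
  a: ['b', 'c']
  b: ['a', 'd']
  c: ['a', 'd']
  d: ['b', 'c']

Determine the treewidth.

A width-2 tree decomposition is:
Bags: B1 = {a, b, d}  B2 = {a, c, d}
Tree: B1–B2
Each bag holds 3 vertices, so the decomposition has width 2, which upper-bounds the treewidth. The edges d–b–a–c–d form a cycle, so G is not a tree and its treewidth is at least 2. Combining the bounds, tw(G) = 2.

2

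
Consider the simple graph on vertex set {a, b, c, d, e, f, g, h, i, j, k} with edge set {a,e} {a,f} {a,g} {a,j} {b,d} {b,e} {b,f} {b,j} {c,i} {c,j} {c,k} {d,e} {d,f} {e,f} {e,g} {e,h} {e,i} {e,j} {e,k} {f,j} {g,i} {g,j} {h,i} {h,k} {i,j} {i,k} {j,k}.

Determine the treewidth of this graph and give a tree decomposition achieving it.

Each bag holds 4 vertices, so the decomposition has width 3, which upper-bounds the treewidth. Conversely, {b, d, e, f} is a clique of size 4, and the vertices of any clique must share a bag in every tree decomposition; so some bag has ≥ 4 vertices and tw(G) ≥ 3. Combining the bounds, tw(G) = 3.

Treewidth 3.
Bags: B1 = {e, g, i, j}  B2 = {a, e, g, j}  B3 = {a, e, f, j}  B4 = {e, i, j, k}  B5 = {e, h, i, k}  B6 = {c, i, j, k}  B7 = {b, e, f, j}  B8 = {b, d, e, f}
Tree: B1–B2, B2–B3, B1–B4, B4–B5, B4–B6, B3–B7, B7–B8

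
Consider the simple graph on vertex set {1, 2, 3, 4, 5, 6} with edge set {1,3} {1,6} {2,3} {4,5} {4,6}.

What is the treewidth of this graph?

1

A width-1 tree decomposition is:
Bags: B1 = {1, 6}  B2 = {4, 6}  B3 = {1, 3}  B4 = {4, 5}  B5 = {2, 3}
Tree: B1–B2, B1–B3, B2–B4, B3–B5
The largest bag has 2 vertices, giving width 1; this decomposition certifies tw(G) ≤ 1. Any graph with an edge has treewidth ≥ 1, and G has the edge 1–6. The upper and lower bounds meet at 1, so that is the treewidth.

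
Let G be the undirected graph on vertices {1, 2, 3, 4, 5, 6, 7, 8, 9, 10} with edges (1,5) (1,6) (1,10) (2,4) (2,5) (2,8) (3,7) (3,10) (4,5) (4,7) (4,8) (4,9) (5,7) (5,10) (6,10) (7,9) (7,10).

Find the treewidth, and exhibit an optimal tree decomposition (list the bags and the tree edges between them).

Each bag holds 3 vertices, so the decomposition has width 2, which upper-bounds the treewidth. Conversely, {1, 5, 10} is a clique of size 3, and the vertices of any clique must share a bag in every tree decomposition; so some bag has ≥ 3 vertices and tw(G) ≥ 2. The upper and lower bounds meet at 2, so that is the treewidth.

Treewidth 2.
One optimal decomposition is:
Bags: B1 = {5, 7, 10}  B2 = {4, 5, 7}  B3 = {1, 5, 10}  B4 = {1, 6, 10}  B5 = {2, 4, 5}  B6 = {3, 7, 10}  B7 = {2, 4, 8}  B8 = {4, 7, 9}
Tree: B1–B2, B1–B3, B3–B4, B2–B5, B1–B6, B5–B7, B2–B8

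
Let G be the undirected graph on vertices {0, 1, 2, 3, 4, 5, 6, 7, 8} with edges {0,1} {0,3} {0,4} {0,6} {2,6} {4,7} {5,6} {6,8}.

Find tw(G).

1

A width-1 tree decomposition is:
Bags: B1 = {6, 8}  B2 = {2, 6}  B3 = {0, 6}  B4 = {5, 6}  B5 = {0, 1}  B6 = {0, 4}  B7 = {4, 7}  B8 = {0, 3}
Tree: B1–B2, B2–B3, B3–B4, B3–B5, B5–B6, B6–B7, B5–B8
Every bag has size at most 2, so the width is 2 − 1 = 1 and tw(G) ≤ 1. Any graph with an edge has treewidth ≥ 1, and G has the edge 8–6. Hence tw(G) = 1 exactly.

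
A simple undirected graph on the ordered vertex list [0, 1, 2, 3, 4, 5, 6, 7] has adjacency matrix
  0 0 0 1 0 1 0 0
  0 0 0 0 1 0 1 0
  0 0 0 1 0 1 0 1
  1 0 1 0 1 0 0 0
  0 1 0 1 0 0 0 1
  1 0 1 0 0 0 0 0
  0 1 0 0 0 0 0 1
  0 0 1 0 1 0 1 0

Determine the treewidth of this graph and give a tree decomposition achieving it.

Treewidth 2.
One such decomposition:
Bags: B1 = {1, 6, 7}  B2 = {1, 4, 7}  B3 = {2, 4, 7}  B4 = {2, 3, 4}  B5 = {2, 3, 5}  B6 = {0, 3, 5}
Tree: B1–B2, B2–B3, B3–B4, B4–B5, B5–B6

The largest bag has 3 vertices, giving width 2; this decomposition certifies tw(G) ≤ 2. For the lower bound, G contains the cycle 6–1–4–7–6, so G is not a forest; only forests have treewidth ≤ 1, hence tw(G) ≥ 2. Hence tw(G) = 2 exactly.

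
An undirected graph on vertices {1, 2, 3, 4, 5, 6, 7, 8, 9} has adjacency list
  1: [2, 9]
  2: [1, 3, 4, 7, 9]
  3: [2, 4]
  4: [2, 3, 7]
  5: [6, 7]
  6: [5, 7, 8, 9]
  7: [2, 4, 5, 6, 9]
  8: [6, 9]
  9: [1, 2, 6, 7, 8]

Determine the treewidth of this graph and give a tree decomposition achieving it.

The largest bag has 3 vertices, giving width 2; this decomposition certifies tw(G) ≤ 2. On the other hand G contains the 3-clique {6, 8, 9}. A clique must lie in a single bag of any decomposition, so no decomposition can have width below 2. Hence tw(G) = 2 exactly.

Treewidth 2.
One optimal decomposition is:
Bags: B1 = {2, 7, 9}  B2 = {1, 2, 9}  B3 = {6, 7, 9}  B4 = {6, 8, 9}  B5 = {5, 6, 7}  B6 = {2, 4, 7}  B7 = {2, 3, 4}
Tree: B1–B2, B1–B3, B3–B4, B3–B5, B1–B6, B6–B7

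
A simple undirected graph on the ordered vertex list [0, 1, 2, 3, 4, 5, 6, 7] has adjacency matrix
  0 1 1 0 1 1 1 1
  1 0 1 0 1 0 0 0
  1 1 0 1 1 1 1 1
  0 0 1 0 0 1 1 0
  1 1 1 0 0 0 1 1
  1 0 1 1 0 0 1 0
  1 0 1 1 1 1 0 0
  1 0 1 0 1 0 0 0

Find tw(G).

3

A width-3 tree decomposition is:
Bags: B1 = {0, 2, 4, 6}  B2 = {0, 2, 4, 7}  B3 = {0, 1, 2, 4}  B4 = {0, 2, 5, 6}  B5 = {2, 3, 5, 6}
Tree: B1–B2, B1–B3, B1–B4, B4–B5
Each bag holds 4 vertices, so the decomposition has width 3, which upper-bounds the treewidth. Conversely, {0, 1, 2, 4} is a clique of size 4, and the vertices of any clique must share a bag in every tree decomposition; so some bag has ≥ 4 vertices and tw(G) ≥ 3. Therefore the treewidth is 3.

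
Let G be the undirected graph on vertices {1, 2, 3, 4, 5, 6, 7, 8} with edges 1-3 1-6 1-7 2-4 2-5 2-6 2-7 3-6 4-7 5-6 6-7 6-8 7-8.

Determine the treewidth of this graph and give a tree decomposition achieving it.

Treewidth 2.
One optimal decomposition is:
Bags: B1 = {2, 4, 7}  B2 = {2, 6, 7}  B3 = {2, 5, 6}  B4 = {6, 7, 8}  B5 = {1, 6, 7}  B6 = {1, 3, 6}
Tree: B1–B2, B2–B3, B2–B4, B4–B5, B5–B6

The largest bag has 3 vertices, giving width 2; this decomposition certifies tw(G) ≤ 2. Conversely, {2, 4, 7} is a clique of size 3, and the vertices of any clique must share a bag in every tree decomposition; so some bag has ≥ 3 vertices and tw(G) ≥ 2. The upper and lower bounds meet at 2, so that is the treewidth.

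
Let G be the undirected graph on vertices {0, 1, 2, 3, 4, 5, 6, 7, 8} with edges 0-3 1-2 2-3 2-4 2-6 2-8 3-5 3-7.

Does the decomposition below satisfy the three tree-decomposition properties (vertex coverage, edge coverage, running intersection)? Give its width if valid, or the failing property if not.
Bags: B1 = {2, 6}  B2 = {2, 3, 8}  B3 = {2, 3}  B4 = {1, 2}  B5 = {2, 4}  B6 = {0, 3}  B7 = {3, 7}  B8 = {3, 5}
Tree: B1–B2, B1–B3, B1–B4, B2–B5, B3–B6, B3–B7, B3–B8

A tree decomposition must satisfy three properties: every vertex lies in some bag; for every edge, both endpoints lie together in some bag; and for every vertex, the bags containing it form a connected subtree. Here bags containing vertex 3 are not connected in the tree, so the decomposition is invalid.

No — bags containing vertex 3 are not connected in the tree.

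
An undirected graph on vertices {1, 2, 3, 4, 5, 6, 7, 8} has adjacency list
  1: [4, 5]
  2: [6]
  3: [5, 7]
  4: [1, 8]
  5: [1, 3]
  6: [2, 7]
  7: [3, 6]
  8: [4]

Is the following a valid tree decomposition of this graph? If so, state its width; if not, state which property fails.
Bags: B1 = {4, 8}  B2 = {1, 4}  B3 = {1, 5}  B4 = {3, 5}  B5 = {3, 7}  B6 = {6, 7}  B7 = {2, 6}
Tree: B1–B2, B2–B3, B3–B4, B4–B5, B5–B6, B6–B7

Yes; width 1.

Vertex coverage: the bags together contain {1, 2, 3, 4, 5, 6, 7, 8}, the full vertex set. Edge coverage: each edge of G has both endpoints in at least one bag. Running intersection: for every vertex, the bags containing it form a connected subtree. All three properties hold, so this is a valid tree decomposition of width max|bag| − 1 = 1, and hence tw(G) ≤ 1.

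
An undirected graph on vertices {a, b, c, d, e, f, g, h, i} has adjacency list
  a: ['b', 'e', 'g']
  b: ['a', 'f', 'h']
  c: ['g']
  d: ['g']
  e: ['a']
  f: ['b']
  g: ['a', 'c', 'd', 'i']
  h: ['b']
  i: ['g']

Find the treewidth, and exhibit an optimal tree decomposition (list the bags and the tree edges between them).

Treewidth 1.
One such decomposition:
Bags: B1 = {d, g}  B2 = {a, g}  B3 = {a, b}  B4 = {c, g}  B5 = {g, i}  B6 = {b, f}  B7 = {a, e}  B8 = {b, h}
Tree: B1–B2, B2–B3, B1–B4, B4–B5, B3–B6, B3–B7, B6–B8

Each bag holds 2 vertices, so the decomposition has width 1, which upper-bounds the treewidth. Since G has at least one edge (e.g. g–d), it is not an edgeless graph, so tw(G) ≥ 1. Therefore the treewidth is 1.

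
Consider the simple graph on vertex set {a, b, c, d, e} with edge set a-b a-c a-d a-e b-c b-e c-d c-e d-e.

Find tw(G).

3

A width-3 tree decomposition is:
Bags: B1 = {a, b, c, e}  B2 = {a, c, d, e}
Tree: B1–B2
Each bag holds 4 vertices, so the decomposition has width 3, which upper-bounds the treewidth. For the lower bound, the 4 vertices {a, c, d, e} are pairwise adjacent, and any tree decomposition puts a clique entirely inside one bag — forcing width ≥ 3. Hence tw(G) = 3 exactly.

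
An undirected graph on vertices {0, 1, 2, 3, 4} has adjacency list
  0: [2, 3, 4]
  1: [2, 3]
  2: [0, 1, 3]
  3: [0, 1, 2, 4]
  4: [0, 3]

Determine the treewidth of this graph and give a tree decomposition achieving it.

The largest bag has 3 vertices, giving width 2; this decomposition certifies tw(G) ≤ 2. Conversely, {0, 2, 3} is a clique of size 3, and the vertices of any clique must share a bag in every tree decomposition; so some bag has ≥ 3 vertices and tw(G) ≥ 2. Combining the bounds, tw(G) = 2.

Treewidth 2.
Bags: B1 = {0, 2, 3}  B2 = {0, 3, 4}  B3 = {1, 2, 3}
Tree: B1–B2, B1–B3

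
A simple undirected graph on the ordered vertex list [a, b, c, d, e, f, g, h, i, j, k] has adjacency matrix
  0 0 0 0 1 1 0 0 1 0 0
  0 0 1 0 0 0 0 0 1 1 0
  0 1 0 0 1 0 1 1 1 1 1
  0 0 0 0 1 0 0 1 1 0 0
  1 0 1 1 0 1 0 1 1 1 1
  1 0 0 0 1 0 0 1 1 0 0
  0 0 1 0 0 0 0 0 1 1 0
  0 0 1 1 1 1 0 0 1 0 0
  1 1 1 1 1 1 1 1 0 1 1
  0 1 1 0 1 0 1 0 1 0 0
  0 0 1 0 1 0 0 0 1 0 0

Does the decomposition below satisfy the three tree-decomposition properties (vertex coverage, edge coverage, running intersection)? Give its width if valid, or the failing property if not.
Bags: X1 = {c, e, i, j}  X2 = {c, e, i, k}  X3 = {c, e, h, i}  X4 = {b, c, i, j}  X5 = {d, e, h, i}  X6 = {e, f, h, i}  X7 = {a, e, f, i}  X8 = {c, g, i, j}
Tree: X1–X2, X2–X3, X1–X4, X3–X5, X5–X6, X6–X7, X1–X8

Checking the three conditions: (i) the bags cover all of {a, b, c, d, e, f, g, h, i, j, k}; (ii) for each edge, some bag contains both endpoints; (iii) the bags containing any fixed vertex form a subtree. All hold, so the decomposition is valid with width 4 − 1 = 3.

Yes; width 3.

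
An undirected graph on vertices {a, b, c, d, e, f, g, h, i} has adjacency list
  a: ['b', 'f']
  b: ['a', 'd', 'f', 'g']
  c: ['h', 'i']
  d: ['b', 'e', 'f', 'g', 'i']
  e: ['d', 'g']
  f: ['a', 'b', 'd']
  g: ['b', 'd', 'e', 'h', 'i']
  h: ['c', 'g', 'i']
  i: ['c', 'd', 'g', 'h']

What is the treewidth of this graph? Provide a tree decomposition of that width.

Every bag has size at most 3, so the width is 3 − 1 = 2 and tw(G) ≤ 2. For the lower bound, the 3 vertices {d, e, g} are pairwise adjacent, and any tree decomposition puts a clique entirely inside one bag — forcing width ≥ 2. The upper and lower bounds meet at 2, so that is the treewidth.

Treewidth 2.
One such decomposition:
Bags: B1 = {b, d, g}  B2 = {b, d, f}  B3 = {a, b, f}  B4 = {d, g, i}  B5 = {g, h, i}  B6 = {d, e, g}  B7 = {c, h, i}
Tree: B1–B2, B2–B3, B1–B4, B4–B5, B4–B6, B5–B7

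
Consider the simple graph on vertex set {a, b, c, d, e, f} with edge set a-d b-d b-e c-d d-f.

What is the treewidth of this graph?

1

A width-1 tree decomposition is:
Bags: B1 = {b, d}  B2 = {b, e}  B3 = {c, d}  B4 = {d, f}  B5 = {a, d}
Tree: B1–B2, B1–B3, B3–B4, B1–B5
Each bag holds 2 vertices, so the decomposition has width 1, which upper-bounds the treewidth. Since G has at least one edge (e.g. d–b), it is not an edgeless graph, so tw(G) ≥ 1. Hence tw(G) = 1 exactly.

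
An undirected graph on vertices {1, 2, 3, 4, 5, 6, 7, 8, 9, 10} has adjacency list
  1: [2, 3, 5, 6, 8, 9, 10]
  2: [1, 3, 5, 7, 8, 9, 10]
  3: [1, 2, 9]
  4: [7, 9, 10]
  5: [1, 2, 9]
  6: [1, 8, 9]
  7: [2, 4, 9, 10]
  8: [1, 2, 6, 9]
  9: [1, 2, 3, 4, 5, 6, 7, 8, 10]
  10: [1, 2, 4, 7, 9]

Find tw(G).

A width-3 tree decomposition is:
Bags: B1 = {1, 2, 8, 9}  B2 = {1, 2, 9, 10}  B3 = {1, 2, 5, 9}  B4 = {2, 7, 9, 10}  B5 = {1, 2, 3, 9}  B6 = {4, 7, 9, 10}  B7 = {1, 6, 8, 9}
Tree: B1–B2, B2–B3, B2–B4, B2–B5, B4–B6, B1–B7
Every bag has size at most 4, so the width is 4 − 1 = 3 and tw(G) ≤ 3. On the other hand G contains the 4-clique {1, 2, 8, 9}. A clique must lie in a single bag of any decomposition, so no decomposition can have width below 3. The upper and lower bounds meet at 3, so that is the treewidth.

3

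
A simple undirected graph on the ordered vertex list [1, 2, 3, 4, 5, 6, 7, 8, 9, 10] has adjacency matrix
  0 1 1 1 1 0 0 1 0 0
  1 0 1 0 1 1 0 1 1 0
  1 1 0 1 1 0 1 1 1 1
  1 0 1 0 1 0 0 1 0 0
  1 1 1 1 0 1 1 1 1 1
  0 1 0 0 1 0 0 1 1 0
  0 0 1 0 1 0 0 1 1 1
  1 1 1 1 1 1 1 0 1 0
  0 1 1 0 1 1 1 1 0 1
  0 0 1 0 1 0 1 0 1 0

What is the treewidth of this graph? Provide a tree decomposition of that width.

Every bag has size at most 5, so the width is 5 − 1 = 4 and tw(G) ≤ 4. On the other hand G contains the 5-clique {1, 2, 3, 5, 8}. A clique must lie in a single bag of any decomposition, so no decomposition can have width below 4. Hence tw(G) = 4 exactly.

Treewidth 4.
One such decomposition:
Bags: B1 = {3, 5, 7, 8, 9}  B2 = {3, 5, 7, 9, 10}  B3 = {2, 3, 5, 8, 9}  B4 = {2, 5, 6, 8, 9}  B5 = {1, 2, 3, 5, 8}  B6 = {1, 3, 4, 5, 8}
Tree: B1–B2, B1–B3, B3–B4, B3–B5, B5–B6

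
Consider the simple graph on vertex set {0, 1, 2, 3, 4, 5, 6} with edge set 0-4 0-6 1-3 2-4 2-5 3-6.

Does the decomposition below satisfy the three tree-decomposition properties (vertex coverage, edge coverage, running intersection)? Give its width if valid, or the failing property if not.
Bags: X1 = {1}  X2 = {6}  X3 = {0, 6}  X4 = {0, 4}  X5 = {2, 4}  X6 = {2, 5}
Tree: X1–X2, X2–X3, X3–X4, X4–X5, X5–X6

A tree decomposition must satisfy three properties: every vertex lies in some bag; for every edge, both endpoints lie together in some bag; and for every vertex, the bags containing it form a connected subtree. Here vertex 3 appears in no bag, so the decomposition is invalid.

No — vertex 3 appears in no bag.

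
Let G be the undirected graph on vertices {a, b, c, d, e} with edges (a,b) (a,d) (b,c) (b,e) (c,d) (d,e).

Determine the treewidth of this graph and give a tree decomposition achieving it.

Treewidth 2.
One such decomposition:
Bags: B1 = {b, c, d}  B2 = {a, b, d}  B3 = {b, d, e}
Tree: B1–B2, B2–B3

Each bag holds 3 vertices, so the decomposition has width 2, which upper-bounds the treewidth. For the lower bound, G contains the cycle c–b–a–d–c, so G is not a forest; only forests have treewidth ≤ 1, hence tw(G) ≥ 2. Hence tw(G) = 2 exactly.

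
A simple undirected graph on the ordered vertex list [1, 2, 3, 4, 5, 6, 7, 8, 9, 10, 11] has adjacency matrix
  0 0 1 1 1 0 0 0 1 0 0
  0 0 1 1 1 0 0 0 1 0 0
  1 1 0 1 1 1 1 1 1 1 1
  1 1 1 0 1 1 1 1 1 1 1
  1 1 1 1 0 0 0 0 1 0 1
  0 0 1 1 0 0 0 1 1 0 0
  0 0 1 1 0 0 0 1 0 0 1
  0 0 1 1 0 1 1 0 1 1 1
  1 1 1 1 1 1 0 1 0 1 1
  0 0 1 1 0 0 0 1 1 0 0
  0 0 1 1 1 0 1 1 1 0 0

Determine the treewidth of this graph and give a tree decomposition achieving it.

Treewidth 4.
Bags: B1 = {3, 4, 6, 8, 9}  B2 = {3, 4, 8, 9, 11}  B3 = {3, 4, 7, 8, 11}  B4 = {3, 4, 5, 9, 11}  B5 = {3, 4, 8, 9, 10}  B6 = {2, 3, 4, 5, 9}  B7 = {1, 3, 4, 5, 9}
Tree: B1–B2, B2–B3, B2–B4, B1–B5, B4–B6, B6–B7

Each bag holds 5 vertices, so the decomposition has width 4, which upper-bounds the treewidth. On the other hand G contains the 5-clique {3, 4, 8, 9, 10}. A clique must lie in a single bag of any decomposition, so no decomposition can have width below 4. Combining the bounds, tw(G) = 4.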